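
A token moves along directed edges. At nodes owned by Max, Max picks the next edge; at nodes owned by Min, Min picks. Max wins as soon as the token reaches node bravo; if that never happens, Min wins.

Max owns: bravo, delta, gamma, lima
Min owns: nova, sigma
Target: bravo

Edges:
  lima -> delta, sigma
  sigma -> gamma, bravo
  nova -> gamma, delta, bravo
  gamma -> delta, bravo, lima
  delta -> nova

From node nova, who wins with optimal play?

A0 = {bravo}
A1: add {gamma} — gamma (Max) has gamma→bravo.
A2: add {sigma} — sigma (Min): all of {gamma, bravo} already in.
A3: add {lima} — lima (Max) has lima→sigma.
A4 = A3; e.g. nova (Min) can still go to delta. Fixed point.
nova never enters the attractor, so Min can avoid the target forever.

Min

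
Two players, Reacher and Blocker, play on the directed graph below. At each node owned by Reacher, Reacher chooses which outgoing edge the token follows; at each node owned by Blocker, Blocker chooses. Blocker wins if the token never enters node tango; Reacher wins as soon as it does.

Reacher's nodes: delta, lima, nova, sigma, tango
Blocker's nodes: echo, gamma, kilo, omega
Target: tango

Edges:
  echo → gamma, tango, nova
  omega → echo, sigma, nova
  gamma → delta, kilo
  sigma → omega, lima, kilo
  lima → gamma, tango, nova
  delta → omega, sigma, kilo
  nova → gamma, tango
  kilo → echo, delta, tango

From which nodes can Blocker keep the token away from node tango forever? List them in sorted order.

echo, gamma, kilo, omega

A0 = {tango}
A1: add {lima, nova} — lima (Reacher) has lima→tango; nova (Reacher) has nova→tango.
A2: add {sigma} — sigma (Reacher) has sigma→lima.
A3: add {delta} — delta (Reacher) has delta→sigma.
A4 = A3; e.g. echo (Blocker) can still go to gamma. Fixed point.
Reacher's attractor = {delta, lima, nova, sigma, tango}; Blocker avoids the target exactly from the complement.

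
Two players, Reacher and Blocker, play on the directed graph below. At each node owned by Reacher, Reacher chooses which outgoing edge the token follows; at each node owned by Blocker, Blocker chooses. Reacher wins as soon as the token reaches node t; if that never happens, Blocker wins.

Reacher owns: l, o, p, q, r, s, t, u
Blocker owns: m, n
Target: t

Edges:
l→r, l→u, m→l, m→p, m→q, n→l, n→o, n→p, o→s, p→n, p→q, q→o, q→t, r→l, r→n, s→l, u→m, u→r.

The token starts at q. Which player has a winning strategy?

A0 = {t}
A1: add {q} — q (Reacher) has q→t.
q ∈ A1, so Reacher can force the target.

Reacher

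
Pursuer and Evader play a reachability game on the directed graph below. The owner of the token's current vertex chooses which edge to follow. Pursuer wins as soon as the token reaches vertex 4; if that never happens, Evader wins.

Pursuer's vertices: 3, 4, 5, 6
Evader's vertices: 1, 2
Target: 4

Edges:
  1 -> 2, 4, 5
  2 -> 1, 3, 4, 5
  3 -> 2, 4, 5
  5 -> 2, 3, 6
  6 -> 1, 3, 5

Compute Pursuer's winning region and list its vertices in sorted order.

A0 = {4}
A1: add {3} — 3 (Pursuer) has 3→4.
A2: add {5, 6} — 5 (Pursuer) has 5→3; 6 (Pursuer) has 6→3.
A3 = A2; e.g. 1 (Evader) can still go to 2. Fixed point.
Pursuer's winning region = {3, 4, 5, 6}.

3, 4, 5, 6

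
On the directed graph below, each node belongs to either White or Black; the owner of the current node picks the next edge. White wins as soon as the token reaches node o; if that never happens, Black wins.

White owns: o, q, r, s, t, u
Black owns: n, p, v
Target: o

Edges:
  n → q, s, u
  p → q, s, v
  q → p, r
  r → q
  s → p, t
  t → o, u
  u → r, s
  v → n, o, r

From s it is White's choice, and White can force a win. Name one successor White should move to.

A0 = {o}
A1: add {t} — t (White) has t→o.
A2: add {s} — s (White) has s→t.
A3: add {u} — u (White) has u→s.
A4 = A3; e.g. n (Black) can still go to q. Fixed point.
From s, successor t is in the attractor (rank 1); the other successor p is not.

t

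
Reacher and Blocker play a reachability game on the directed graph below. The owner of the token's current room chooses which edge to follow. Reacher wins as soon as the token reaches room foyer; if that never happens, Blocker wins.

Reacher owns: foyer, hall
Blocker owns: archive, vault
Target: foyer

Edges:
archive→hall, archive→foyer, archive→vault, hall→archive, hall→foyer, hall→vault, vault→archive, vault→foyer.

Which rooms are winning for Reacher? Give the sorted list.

foyer, hall

A0 = {foyer}
A1: add {hall} — hall (Reacher) has hall→foyer.
A2 = A1; e.g. archive (Blocker) can still go to vault. Fixed point.
Reacher's winning region = {foyer, hall}.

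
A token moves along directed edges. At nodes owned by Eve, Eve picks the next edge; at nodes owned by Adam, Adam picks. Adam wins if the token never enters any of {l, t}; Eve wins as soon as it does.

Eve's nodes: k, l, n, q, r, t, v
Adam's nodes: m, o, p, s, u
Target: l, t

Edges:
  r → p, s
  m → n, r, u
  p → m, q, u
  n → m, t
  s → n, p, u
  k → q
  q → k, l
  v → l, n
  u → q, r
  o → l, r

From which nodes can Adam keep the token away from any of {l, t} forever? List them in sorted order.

A0 = {l, t}
A1: add {n, q, v} — n (Eve) has n→t; q (Eve) has q→l; v (Eve) has v→l.
A2: add {k} — k (Eve) has k→q.
A3 = A2; e.g. m (Adam) can still go to r. Fixed point.
Eve's attractor = {k, l, n, q, t, v}; Adam avoids the target exactly from the complement.

m, o, p, r, s, u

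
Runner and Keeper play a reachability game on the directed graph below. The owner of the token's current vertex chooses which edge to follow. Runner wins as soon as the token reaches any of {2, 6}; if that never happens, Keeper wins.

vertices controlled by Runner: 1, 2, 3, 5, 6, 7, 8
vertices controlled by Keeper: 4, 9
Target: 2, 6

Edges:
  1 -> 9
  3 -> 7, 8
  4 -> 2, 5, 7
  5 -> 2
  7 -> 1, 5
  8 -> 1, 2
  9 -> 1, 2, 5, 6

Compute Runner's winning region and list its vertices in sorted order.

A0 = {2, 6}
A1: add {5, 8} — 5 (Runner) has 5→2; 8 (Runner) has 8→2.
A2: add {3, 7} — 3 (Runner) has 3→8; 7 (Runner) has 7→5.
A3: add {4} — 4 (Keeper): all of {2, 5, 7} already in.
A4 = A3; e.g. 1 (Runner) has no edge into A3. Fixed point.
Runner's winning region = {2, 3, 4, 5, 6, 7, 8}.

2, 3, 4, 5, 6, 7, 8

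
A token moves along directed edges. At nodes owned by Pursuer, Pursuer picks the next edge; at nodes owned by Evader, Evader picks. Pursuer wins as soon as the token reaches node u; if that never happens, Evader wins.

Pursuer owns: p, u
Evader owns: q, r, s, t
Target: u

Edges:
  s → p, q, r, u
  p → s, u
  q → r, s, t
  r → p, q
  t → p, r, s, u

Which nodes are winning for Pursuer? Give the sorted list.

p, u

A0 = {u}
A1: add {p} — p (Pursuer) has p→u.
A2 = A1; e.g. q (Evader) can still go to r. Fixed point.
Pursuer's winning region = {p, u}.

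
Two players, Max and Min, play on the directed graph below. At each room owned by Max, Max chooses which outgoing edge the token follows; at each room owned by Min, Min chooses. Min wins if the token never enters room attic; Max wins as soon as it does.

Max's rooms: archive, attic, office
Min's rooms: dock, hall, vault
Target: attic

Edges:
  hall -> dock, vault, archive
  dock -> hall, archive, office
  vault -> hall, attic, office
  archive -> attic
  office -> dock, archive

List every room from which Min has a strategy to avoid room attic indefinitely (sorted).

A0 = {attic}
A1: add {archive} — archive (Max) has archive→attic.
A2: add {office} — office (Max) has office→archive.
A3 = A2; e.g. hall (Min) can still go to dock. Fixed point.
Max's attractor = {archive, attic, office}; Min avoids the target exactly from the complement.

dock, hall, vault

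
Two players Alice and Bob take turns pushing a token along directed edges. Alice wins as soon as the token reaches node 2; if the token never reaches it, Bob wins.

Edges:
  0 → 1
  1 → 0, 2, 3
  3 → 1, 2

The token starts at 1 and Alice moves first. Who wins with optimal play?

Track states (vertex, player-to-move).
A0 = {(2,Alice), (2,Bob)}
A1: add {(1,Alice), (3,Alice)}.
(1,Alice) ∈ A1 ⇒ Alice forces the target.

Alice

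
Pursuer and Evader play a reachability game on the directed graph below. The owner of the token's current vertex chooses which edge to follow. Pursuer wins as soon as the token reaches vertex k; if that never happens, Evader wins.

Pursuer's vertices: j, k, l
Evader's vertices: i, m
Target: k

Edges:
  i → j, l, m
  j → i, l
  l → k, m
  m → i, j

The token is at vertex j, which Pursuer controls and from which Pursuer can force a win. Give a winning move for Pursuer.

l

A0 = {k}
A1: add {l} — l (Pursuer) has l→k.
A2: add {j} — j (Pursuer) has j→l.
A3 = A2; e.g. i (Evader) can still go to m. Fixed point.
From j, successor l is in the attractor (rank 1); the other successor i is not.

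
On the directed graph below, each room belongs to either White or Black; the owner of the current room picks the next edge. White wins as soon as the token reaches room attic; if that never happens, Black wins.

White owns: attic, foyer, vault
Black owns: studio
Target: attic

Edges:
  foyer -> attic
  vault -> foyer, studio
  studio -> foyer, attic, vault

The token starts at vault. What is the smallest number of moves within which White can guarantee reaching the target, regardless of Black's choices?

A0 = {attic}
A1: add {foyer} — foyer (White) has foyer→attic.
A2: add {vault} — vault (White) has vault→foyer.
vault enters the attractor at level 2, so White can force the target in 2 moves from there.

2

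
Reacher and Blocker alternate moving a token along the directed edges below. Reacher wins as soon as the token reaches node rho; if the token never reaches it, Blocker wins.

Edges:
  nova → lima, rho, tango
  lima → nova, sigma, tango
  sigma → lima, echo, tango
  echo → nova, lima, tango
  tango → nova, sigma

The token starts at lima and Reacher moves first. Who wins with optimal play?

Blocker

Track states (vertex, player-to-move).
A0 = {(rho,Reacher), (rho,Blocker)}
A1: add {(nova,Reacher)}.
A2 = A1; e.g. (nova,Blocker) stays out. (lima,Reacher) never enters ⇒ Blocker avoids the target.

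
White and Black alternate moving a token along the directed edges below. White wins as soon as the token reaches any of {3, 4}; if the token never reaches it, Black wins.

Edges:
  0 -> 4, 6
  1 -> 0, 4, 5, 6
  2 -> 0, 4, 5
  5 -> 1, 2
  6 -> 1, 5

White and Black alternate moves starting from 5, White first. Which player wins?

Track states (vertex, player-to-move).
A0 = {(3,White), (3,Black), (4,White), (4,Black)}
A1: add {(0,White), (1,White), (2,White)}.
A2: add {(5,Black)}.
A3: add {(6,White)}.
A4: add {(0,Black)}.
A5 = A4; e.g. (1,Black) stays out. (5,White) never enters ⇒ Black avoids the target.

Black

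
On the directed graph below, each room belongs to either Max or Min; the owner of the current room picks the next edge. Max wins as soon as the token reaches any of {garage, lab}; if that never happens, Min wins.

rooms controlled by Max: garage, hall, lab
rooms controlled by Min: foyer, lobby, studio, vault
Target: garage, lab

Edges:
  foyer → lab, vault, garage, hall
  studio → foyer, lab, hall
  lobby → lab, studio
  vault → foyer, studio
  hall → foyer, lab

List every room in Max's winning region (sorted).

garage, hall, lab

A0 = {garage, lab}
A1: add {hall} — hall (Max) has hall→lab.
A2 = A1; e.g. foyer (Min) can still go to vault. Fixed point.
Max's winning region = {garage, hall, lab}.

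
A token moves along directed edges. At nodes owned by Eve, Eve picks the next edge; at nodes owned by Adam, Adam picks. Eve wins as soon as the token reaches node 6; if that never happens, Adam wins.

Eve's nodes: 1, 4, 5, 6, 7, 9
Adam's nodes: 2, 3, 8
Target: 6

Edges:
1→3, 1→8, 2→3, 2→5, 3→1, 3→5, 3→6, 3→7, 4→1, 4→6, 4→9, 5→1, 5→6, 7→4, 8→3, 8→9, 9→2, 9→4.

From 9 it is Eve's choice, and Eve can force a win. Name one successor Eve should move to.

A0 = {6}
A1: add {4, 5} — 4 (Eve) has 4→6; 5 (Eve) has 5→6.
A2: add {7, 9} — 7 (Eve) has 7→4; 9 (Eve) has 9→4.
A3 = A2; e.g. 1 (Eve) has no edge into A2. Fixed point.
From 9, successor 4 is in the attractor (rank 1); the other successor 2 is not.

4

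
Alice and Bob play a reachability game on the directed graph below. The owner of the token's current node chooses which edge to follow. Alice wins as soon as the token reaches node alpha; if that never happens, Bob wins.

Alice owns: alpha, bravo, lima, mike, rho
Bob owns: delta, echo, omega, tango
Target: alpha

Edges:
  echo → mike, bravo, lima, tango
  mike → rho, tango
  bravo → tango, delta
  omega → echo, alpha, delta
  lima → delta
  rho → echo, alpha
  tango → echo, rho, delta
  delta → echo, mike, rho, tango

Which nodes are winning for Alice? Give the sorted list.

alpha, mike, rho

A0 = {alpha}
A1: add {rho} — rho (Alice) has rho→alpha.
A2: add {mike} — mike (Alice) has mike→rho.
A3 = A2; e.g. echo (Bob) can still go to bravo. Fixed point.
Alice's winning region = {alpha, mike, rho}.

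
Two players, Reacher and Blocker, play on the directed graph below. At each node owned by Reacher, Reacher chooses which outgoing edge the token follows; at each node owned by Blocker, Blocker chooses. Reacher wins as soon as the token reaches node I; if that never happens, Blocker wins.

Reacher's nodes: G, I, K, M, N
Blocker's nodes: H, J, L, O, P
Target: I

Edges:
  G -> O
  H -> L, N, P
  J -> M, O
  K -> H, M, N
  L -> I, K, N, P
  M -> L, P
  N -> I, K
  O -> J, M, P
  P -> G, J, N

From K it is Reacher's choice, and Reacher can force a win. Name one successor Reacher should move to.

N

A0 = {I}
A1: add {N} — N (Reacher) has N→I.
A2: add {K} — K (Reacher) has K→N.
A3 = A2; e.g. G (Reacher) has no edge into A2. Fixed point.
From K, successor N is in the attractor (rank 1); the other successors H, M are not.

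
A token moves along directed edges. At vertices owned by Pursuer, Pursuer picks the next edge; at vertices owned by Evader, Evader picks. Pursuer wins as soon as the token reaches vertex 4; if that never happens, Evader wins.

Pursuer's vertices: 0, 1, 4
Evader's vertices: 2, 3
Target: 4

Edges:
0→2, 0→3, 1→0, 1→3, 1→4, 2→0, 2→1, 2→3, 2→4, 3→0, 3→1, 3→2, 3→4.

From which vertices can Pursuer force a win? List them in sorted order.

1, 4

A0 = {4}
A1: add {1} — 1 (Pursuer) has 1→4.
A2 = A1; e.g. 0 (Pursuer) has no edge into A1. Fixed point.
Pursuer's winning region = {1, 4}.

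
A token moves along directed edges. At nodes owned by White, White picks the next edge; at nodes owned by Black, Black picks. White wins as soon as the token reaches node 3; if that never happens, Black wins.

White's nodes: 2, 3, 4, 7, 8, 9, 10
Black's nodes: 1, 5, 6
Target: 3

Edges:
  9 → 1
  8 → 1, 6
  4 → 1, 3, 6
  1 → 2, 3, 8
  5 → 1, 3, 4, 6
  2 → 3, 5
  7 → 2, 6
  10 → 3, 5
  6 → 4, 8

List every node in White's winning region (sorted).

2, 3, 4, 7, 10

A0 = {3}
A1: add {2, 4, 10} — 2 (White) has 2→3; 4 (White) has 4→3; 10 (White) has 10→3.
A2: add {7} — 7 (White) has 7→2.
A3 = A2; e.g. 1 (Black) can still go to 8. Fixed point.
White's winning region = {2, 3, 4, 7, 10}.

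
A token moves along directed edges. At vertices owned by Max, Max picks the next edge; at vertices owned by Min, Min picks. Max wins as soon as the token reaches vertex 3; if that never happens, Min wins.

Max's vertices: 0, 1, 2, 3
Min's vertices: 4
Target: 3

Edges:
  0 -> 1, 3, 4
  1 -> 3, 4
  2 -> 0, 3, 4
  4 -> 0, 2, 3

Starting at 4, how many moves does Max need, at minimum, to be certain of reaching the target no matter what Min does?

A0 = {3}
A1: add {0, 1, 2} — 0 (Max) has 0→3; 1 (Max) has 1→3; 2 (Max) has 2→3.
A2: add {4} — 4 (Min): all of {0, 2, 3} already in.
A2 = all vertices. Fixed point.
4 enters the attractor at level 2, so Max can force the target in 2 moves from there.

2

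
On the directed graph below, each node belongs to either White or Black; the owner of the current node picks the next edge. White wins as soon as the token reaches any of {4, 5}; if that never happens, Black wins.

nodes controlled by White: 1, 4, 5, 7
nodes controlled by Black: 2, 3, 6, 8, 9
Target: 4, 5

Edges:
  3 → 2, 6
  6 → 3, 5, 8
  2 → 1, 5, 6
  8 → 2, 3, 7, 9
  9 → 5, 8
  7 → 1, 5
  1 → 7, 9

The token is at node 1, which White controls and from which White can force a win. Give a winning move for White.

7

A0 = {4, 5}
A1: add {7} — 7 (White) has 7→5.
A2: add {1} — 1 (White) has 1→7.
A3 = A2; e.g. 2 (Black) can still go to 6. Fixed point.
From 1, successor 7 is in the attractor (rank 1); the other successor 9 is not.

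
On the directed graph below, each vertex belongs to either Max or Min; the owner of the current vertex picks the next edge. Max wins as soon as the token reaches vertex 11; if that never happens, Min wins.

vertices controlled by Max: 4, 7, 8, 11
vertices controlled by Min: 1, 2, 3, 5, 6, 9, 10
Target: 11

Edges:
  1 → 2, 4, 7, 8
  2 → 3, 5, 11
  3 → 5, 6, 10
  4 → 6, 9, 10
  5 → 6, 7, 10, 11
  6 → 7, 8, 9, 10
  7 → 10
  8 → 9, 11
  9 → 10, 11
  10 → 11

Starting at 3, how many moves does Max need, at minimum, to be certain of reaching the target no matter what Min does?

5

A0 = {11}
A1: add {8, 10} — 8 (Max) has 8→11; 10 (Min): all of {11} already in.
A2: add {4, 7, 9} — 4 (Max) has 4→10; 7 (Max) has 7→10; 9 (Min): all of {10, 11} already in.
A3: add {6} — 6 (Min): all of {7, 8, 9, 10} already in.
A4: add {5} — 5 (Min): all of {6, 7, 10, 11} already in.
A5: add {3} — 3 (Min): all of {5, 6, 10} already in.
3 enters the attractor at level 5, so Max can force the target in 5 moves from there.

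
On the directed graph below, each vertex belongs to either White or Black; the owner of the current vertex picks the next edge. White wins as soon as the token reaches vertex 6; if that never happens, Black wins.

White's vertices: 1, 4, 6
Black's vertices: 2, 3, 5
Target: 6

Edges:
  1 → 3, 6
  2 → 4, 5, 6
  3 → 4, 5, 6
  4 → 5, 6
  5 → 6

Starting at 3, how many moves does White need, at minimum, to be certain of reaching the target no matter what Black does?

2

A0 = {6}
A1: add {1, 4, 5} — 1 (White) has 1→6; 4 (White) has 4→6; 5 (Black): all of {6} already in.
A2: add {2, 3} — 2 (Black): all of {4, 5, 6} already in; 3 (Black): all of {4, 5, 6} already in.
A2 = all vertices. Fixed point.
3 enters the attractor at level 2, so White can force the target in 2 moves from there.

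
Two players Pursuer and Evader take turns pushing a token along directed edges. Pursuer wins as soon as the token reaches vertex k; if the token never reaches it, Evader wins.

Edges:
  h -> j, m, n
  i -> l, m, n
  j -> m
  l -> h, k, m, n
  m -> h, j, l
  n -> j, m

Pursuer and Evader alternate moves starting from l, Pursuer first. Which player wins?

Track states (vertex, player-to-move).
A0 = {(k,Pursuer), (k,Evader)}
A1: add {(l,Pursuer)}.
(l,Pursuer) ∈ A1 ⇒ Pursuer forces the target.

Pursuer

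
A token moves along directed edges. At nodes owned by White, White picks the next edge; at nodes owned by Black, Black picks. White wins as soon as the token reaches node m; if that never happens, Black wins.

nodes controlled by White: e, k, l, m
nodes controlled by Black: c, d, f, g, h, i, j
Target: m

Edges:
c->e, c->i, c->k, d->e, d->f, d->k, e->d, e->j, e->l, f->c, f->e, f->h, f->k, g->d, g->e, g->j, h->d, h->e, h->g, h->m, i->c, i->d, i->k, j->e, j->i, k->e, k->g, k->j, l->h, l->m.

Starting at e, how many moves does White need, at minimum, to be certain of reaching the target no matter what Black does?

2

A0 = {m}
A1: add {l} — l (White) has l→m.
A2: add {e} — e (White) has e→l.
e enters the attractor at level 2, so White can force the target in 2 moves from there.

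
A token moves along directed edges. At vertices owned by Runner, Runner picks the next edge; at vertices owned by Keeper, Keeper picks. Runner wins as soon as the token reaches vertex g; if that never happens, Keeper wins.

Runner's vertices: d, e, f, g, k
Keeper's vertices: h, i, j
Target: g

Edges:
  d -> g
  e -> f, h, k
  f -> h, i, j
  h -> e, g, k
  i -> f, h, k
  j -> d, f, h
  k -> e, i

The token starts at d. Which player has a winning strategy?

A0 = {g}
A1: add {d} — d (Runner) has d→g.
A2 = A1; e.g. e (Runner) has no edge into A1. Fixed point.
d ∈ A1, so Runner can force the target.

Runner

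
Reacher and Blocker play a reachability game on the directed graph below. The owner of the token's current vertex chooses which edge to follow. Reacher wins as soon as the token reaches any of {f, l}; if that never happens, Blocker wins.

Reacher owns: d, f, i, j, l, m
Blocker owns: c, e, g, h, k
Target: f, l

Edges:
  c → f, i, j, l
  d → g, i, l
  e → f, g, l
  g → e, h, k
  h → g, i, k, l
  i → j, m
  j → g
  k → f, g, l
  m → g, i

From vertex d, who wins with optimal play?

A0 = {f, l}
A1: add {d} — d (Reacher) has d→l.
A2 = A1; e.g. c (Blocker) can still go to i. Fixed point.
d ∈ A1, so Reacher can force the target.

Reacher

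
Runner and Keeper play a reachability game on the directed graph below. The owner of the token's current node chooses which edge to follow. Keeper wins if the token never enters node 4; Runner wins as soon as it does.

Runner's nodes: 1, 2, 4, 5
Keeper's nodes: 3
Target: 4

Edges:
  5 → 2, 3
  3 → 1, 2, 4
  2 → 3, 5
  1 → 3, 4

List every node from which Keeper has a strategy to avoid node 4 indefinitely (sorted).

A0 = {4}
A1: add {1} — 1 (Runner) has 1→4.
A2 = A1; e.g. 2 (Runner) has no edge into A1. Fixed point.
Runner's attractor = {1, 4}; Keeper avoids the target exactly from the complement.

2, 3, 5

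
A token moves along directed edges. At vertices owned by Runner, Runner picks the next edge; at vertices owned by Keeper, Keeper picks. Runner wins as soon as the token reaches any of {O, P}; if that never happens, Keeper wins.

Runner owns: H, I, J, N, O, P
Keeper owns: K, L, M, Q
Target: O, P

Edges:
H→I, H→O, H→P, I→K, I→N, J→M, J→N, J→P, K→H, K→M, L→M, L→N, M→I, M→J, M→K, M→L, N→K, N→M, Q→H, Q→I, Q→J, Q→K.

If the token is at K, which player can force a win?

Keeper

A0 = {O, P}
A1: add {H, J} — H (Runner) has H→O; J (Runner) has J→P.
A2 = A1; e.g. I (Runner) has no edge into A1. Fixed point.
K never enters the attractor, so Keeper can avoid the target forever.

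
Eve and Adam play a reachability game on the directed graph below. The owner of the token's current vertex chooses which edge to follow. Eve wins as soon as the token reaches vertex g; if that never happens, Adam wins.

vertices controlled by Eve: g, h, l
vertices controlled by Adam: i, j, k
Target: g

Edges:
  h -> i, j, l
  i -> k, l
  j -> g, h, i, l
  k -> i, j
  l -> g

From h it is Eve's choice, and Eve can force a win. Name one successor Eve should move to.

A0 = {g}
A1: add {l} — l (Eve) has l→g.
A2: add {h} — h (Eve) has h→l.
A3 = A2; e.g. i (Adam) can still go to k. Fixed point.
From h, successor l is in the attractor (rank 1); the other successors i, j are not.

l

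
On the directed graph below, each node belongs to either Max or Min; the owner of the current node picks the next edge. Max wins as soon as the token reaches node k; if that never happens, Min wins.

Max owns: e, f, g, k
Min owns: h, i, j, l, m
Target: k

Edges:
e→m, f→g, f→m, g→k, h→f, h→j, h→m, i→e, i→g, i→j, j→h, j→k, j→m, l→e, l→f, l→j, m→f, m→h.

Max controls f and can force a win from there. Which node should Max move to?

g

A0 = {k}
A1: add {g} — g (Max) has g→k.
A2: add {f} — f (Max) has f→g.
A3 = A2; e.g. e (Max) has no edge into A2. Fixed point.
From f, successor g is in the attractor (rank 1); the other successor m is not.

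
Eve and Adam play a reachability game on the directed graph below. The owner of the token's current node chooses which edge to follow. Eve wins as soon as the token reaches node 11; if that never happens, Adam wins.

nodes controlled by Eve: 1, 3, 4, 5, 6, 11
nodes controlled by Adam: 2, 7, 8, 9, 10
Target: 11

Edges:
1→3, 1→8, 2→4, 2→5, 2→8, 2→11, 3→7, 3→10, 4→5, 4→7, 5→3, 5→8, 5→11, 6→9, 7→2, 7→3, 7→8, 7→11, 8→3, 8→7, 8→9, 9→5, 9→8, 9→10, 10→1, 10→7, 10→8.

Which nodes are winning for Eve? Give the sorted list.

A0 = {11}
A1: add {5} — 5 (Eve) has 5→11.
A2: add {4} — 4 (Eve) has 4→5.
A3 = A2; e.g. 1 (Eve) has no edge into A2. Fixed point.
Eve's winning region = {4, 5, 11}.

4, 5, 11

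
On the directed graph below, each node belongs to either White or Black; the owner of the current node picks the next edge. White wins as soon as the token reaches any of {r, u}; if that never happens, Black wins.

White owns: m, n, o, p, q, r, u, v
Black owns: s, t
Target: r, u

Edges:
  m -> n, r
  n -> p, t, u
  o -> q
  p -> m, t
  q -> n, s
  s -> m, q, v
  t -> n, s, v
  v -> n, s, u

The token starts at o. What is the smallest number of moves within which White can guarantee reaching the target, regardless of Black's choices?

3

A0 = {r, u}
A1: add {m, n, v} — m (White) has m→r; n (White) has n→u; v (White) has v→u.
A2: add {p, q} — p (White) has p→m; q (White) has q→n.
A3: add {o, s} — o (White) has o→q; s (Black): all of {m, q, v} already in.
o enters the attractor at level 3, so White can force the target in 3 moves from there.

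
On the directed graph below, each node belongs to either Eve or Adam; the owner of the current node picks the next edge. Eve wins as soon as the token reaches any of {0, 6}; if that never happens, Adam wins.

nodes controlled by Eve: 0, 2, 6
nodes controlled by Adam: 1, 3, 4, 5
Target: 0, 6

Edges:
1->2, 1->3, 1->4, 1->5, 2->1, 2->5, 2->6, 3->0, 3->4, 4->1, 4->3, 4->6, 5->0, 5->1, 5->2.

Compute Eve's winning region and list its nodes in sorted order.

0, 2, 6

A0 = {0, 6}
A1: add {2} — 2 (Eve) has 2→6.
A2 = A1; e.g. 1 (Adam) can still go to 3. Fixed point.
Eve's winning region = {0, 2, 6}.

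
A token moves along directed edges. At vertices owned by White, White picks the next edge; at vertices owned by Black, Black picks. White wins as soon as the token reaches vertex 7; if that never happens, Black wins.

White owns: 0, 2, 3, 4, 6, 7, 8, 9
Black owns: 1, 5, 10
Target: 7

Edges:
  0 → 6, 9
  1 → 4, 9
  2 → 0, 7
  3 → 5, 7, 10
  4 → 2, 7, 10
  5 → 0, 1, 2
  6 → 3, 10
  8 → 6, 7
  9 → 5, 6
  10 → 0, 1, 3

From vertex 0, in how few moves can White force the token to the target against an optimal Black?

3

A0 = {7}
A1: add {2, 3, 4, 8} — 2 (White) has 2→7; 3 (White) has 3→7; 4 (White) has 4→7; 8 (White) has 8→7.
A2: add {6} — 6 (White) has 6→3.
A3: add {0, 9} — 0 (White) has 0→6; 9 (White) has 9→6.
0 enters the attractor at level 3, so White can force the target in 3 moves from there.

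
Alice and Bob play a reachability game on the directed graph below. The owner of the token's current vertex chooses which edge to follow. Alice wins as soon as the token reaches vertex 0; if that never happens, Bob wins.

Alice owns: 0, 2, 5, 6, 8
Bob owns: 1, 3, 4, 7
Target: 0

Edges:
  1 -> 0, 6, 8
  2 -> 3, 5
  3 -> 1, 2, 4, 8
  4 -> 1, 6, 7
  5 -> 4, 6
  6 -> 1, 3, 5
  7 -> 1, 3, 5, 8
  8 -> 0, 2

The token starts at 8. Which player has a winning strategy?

Alice

A0 = {0}
A1: add {8} — 8 (Alice) has 8→0.
A2 = A1; e.g. 1 (Bob) can still go to 6. Fixed point.
8 ∈ A1, so Alice can force the target.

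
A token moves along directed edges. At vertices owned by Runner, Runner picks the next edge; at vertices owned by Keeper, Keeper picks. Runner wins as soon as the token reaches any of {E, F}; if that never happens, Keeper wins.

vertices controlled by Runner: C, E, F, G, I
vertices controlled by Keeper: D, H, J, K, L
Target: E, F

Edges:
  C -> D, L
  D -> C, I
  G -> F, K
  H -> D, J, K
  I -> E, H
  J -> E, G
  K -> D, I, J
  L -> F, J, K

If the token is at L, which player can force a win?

Keeper

A0 = {E, F}
A1: add {G, I} — G (Runner) has G→F; I (Runner) has I→E.
A2: add {J} — J (Keeper): all of {E, G} already in.
A3 = A2; e.g. C (Runner) has no edge into A2. Fixed point.
L never enters the attractor, so Keeper can avoid the target forever.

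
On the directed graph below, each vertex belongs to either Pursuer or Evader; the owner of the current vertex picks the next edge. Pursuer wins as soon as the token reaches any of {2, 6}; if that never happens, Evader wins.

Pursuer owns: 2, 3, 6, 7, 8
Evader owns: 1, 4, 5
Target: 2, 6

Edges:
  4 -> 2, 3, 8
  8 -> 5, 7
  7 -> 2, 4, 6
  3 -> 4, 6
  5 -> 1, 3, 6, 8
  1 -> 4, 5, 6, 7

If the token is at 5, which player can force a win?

Evader

A0 = {2, 6}
A1: add {3, 7} — 3 (Pursuer) has 3→6; 7 (Pursuer) has 7→2.
A2: add {8} — 8 (Pursuer) has 8→7.
A3: add {4} — 4 (Evader): all of {2, 3, 8} already in.
A4 = A3; e.g. 1 (Evader) can still go to 5. Fixed point.
5 never enters the attractor, so Evader can avoid the target forever.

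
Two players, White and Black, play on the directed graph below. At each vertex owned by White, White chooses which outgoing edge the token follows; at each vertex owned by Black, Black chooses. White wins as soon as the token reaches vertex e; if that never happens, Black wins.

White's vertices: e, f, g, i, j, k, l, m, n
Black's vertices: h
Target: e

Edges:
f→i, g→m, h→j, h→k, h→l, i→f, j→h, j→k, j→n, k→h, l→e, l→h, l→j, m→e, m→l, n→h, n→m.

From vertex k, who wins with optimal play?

Black

A0 = {e}
A1: add {l, m} — l (White) has l→e; m (White) has m→e.
A2: add {g, n} — g (White) has g→m; n (White) has n→m.
A3: add {j} — j (White) has j→n.
A4 = A3; e.g. f (White) has no edge into A3. Fixed point.
k never enters the attractor, so Black can avoid the target forever.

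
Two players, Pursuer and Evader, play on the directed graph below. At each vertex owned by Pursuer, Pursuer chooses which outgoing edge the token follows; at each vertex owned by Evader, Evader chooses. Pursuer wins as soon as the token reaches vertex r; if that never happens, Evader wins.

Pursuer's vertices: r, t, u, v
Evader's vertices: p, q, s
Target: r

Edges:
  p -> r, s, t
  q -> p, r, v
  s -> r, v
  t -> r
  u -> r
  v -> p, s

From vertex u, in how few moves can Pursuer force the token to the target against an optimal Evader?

1

A0 = {r}
A1: add {t, u} — t (Pursuer) has t→r; u (Pursuer) has u→r.
A2 = A1; e.g. p (Evader) can still go to s. Fixed point.
u enters the attractor at level 1, so Pursuer can force the target in 1 move from there.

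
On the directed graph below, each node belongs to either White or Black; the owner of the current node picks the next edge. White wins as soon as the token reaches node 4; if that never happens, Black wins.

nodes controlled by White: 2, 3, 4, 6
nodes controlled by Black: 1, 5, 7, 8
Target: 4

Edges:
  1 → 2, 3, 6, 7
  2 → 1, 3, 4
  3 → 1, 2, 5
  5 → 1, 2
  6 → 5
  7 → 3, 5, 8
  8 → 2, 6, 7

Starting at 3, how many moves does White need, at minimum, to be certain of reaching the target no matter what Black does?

2

A0 = {4}
A1: add {2} — 2 (White) has 2→4.
A2: add {3} — 3 (White) has 3→2.
A3 = A2; e.g. 1 (Black) can still go to 6. Fixed point.
3 enters the attractor at level 2, so White can force the target in 2 moves from there.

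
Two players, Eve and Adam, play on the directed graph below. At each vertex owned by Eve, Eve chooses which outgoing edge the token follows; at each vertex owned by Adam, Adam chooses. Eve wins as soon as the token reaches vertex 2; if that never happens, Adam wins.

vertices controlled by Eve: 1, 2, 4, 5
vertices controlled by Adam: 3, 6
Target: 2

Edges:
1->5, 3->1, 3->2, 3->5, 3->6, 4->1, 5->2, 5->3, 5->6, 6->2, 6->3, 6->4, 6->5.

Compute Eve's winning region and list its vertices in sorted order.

A0 = {2}
A1: add {5} — 5 (Eve) has 5→2.
A2: add {1} — 1 (Eve) has 1→5.
A3: add {4} — 4 (Eve) has 4→1.
A4 = A3; e.g. 3 (Adam) can still go to 6. Fixed point.
Eve's winning region = {1, 2, 4, 5}.

1, 2, 4, 5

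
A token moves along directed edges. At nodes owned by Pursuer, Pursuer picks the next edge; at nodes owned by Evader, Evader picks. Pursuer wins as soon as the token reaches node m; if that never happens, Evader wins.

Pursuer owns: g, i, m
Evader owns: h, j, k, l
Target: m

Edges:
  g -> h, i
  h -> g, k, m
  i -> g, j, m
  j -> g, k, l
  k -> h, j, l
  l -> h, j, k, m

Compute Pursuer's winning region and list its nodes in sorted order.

A0 = {m}
A1: add {i} — i (Pursuer) has i→m.
A2: add {g} — g (Pursuer) has g→i.
A3 = A2; e.g. h (Evader) can still go to k. Fixed point.
Pursuer's winning region = {g, i, m}.

g, i, m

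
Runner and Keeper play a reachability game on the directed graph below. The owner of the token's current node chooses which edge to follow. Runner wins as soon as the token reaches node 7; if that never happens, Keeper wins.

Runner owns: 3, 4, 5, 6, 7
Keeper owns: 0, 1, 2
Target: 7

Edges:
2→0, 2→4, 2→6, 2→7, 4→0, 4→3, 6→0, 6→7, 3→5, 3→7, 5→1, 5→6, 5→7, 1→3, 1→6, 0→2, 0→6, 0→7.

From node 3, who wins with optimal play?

A0 = {7}
A1: add {3, 5, 6} — 3 (Runner) has 3→7; 5 (Runner) has 5→7; 6 (Runner) has 6→7.
3 ∈ A1, so Runner can force the target.

Runner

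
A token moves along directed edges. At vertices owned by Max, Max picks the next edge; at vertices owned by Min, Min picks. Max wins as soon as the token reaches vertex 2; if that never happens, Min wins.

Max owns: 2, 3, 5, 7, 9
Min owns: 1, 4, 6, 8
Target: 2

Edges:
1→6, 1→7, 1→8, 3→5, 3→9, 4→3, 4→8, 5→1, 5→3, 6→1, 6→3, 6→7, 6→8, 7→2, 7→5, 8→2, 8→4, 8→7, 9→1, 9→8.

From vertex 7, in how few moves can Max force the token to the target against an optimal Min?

A0 = {2}
A1: add {7} — 7 (Max) has 7→2.
A2 = A1; e.g. 1 (Min) can still go to 6. Fixed point.
7 enters the attractor at level 1, so Max can force the target in 1 move from there.

1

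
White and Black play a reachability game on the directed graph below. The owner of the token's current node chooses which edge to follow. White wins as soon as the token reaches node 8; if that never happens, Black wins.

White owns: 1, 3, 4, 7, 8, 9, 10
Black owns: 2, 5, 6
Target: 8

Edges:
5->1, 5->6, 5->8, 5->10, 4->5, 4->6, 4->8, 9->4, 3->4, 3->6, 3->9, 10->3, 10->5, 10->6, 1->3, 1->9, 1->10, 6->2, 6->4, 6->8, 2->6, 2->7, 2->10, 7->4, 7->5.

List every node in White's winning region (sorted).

1, 3, 4, 7, 8, 9, 10

A0 = {8}
A1: add {4} — 4 (White) has 4→8.
A2: add {3, 7, 9} — 3 (White) has 3→4; 7 (White) has 7→4; 9 (White) has 9→4.
A3: add {1, 10} — 1 (White) has 1→3; 10 (White) has 10→3.
A4 = A3; e.g. 2 (Black) can still go to 6. Fixed point.
White's winning region = {1, 3, 4, 7, 8, 9, 10}.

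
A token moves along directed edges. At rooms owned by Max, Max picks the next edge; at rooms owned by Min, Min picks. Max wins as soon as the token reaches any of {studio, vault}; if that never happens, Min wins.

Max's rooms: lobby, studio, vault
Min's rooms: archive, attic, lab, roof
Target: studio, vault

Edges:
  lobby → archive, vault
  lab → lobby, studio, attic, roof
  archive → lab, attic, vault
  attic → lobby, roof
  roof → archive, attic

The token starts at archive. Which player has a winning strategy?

Min

A0 = {studio, vault}
A1: add {lobby} — lobby (Max) has lobby→vault.
A2 = A1; e.g. lab (Min) can still go to attic. Fixed point.
archive never enters the attractor, so Min can avoid the target forever.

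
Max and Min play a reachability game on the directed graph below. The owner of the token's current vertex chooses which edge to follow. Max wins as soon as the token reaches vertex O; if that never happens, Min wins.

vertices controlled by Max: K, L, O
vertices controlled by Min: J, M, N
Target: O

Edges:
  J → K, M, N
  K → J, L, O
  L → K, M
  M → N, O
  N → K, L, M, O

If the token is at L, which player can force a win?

A0 = {O}
A1: add {K} — K (Max) has K→O.
A2: add {L} — L (Max) has L→K.
A3 = A2; e.g. J (Min) can still go to M. Fixed point.
L ∈ A2, so Max can force the target.

Max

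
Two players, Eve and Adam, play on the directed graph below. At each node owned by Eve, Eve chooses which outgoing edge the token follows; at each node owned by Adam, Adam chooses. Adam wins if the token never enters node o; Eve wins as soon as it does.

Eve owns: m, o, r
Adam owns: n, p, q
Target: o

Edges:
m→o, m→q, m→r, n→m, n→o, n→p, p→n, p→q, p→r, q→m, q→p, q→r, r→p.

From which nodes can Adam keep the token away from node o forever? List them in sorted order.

A0 = {o}
A1: add {m} — m (Eve) has m→o.
A2 = A1; e.g. n (Adam) can still go to p. Fixed point.
Eve's attractor = {m, o}; Adam avoids the target exactly from the complement.

n, p, q, r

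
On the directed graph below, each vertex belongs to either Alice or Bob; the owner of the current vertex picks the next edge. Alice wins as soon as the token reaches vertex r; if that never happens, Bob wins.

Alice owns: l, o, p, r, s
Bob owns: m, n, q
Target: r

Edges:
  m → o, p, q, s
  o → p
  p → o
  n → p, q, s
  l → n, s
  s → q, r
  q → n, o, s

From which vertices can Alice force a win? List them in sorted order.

A0 = {r}
A1: add {s} — s (Alice) has s→r.
A2: add {l} — l (Alice) has l→s.
A3 = A2; e.g. m (Bob) can still go to o. Fixed point.
Alice's winning region = {l, r, s}.

l, r, s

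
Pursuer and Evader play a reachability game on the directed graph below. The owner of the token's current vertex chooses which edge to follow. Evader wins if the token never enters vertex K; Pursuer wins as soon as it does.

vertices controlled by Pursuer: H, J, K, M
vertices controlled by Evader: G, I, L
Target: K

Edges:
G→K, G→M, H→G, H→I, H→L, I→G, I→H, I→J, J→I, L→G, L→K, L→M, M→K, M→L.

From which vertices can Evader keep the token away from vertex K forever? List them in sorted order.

I, J

A0 = {K}
A1: add {M} — M (Pursuer) has M→K.
A2: add {G} — G (Evader): all of {K, M} already in.
A3: add {H, L} — H (Pursuer) has H→G; L (Evader): all of {G, K, M} already in.
A4 = A3; e.g. I (Evader) can still go to J. Fixed point.
Pursuer's attractor = {G, H, K, L, M}; Evader avoids the target exactly from the complement.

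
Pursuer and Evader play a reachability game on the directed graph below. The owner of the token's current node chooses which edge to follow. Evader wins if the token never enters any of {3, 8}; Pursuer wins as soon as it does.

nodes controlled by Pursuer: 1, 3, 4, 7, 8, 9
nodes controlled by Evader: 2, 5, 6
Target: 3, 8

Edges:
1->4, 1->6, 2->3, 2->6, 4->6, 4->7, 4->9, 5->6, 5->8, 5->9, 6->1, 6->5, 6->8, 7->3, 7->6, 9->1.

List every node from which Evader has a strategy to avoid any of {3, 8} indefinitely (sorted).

A0 = {3, 8}
A1: add {7} — 7 (Pursuer) has 7→3.
A2: add {4} — 4 (Pursuer) has 4→7.
A3: add {1} — 1 (Pursuer) has 1→4.
A4: add {9} — 9 (Pursuer) has 9→1.
A5 = A4; e.g. 2 (Evader) can still go to 6. Fixed point.
Pursuer's attractor = {1, 3, 4, 7, 8, 9}; Evader avoids the target exactly from the complement.

2, 5, 6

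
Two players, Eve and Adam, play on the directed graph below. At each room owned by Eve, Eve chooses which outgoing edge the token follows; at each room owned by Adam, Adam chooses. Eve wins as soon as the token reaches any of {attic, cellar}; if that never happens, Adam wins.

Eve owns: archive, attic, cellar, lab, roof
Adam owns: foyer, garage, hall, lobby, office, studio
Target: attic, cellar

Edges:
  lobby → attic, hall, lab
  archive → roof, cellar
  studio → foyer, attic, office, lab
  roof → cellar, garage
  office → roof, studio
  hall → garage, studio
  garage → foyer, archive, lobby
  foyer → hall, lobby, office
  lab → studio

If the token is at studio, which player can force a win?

Adam

A0 = {attic, cellar}
A1: add {archive, roof} — roof (Eve) has roof→cellar; archive (Eve) has archive→cellar.
A2 = A1; e.g. foyer (Adam) can still go to hall. Fixed point.
studio never enters the attractor, so Adam can avoid the target forever.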